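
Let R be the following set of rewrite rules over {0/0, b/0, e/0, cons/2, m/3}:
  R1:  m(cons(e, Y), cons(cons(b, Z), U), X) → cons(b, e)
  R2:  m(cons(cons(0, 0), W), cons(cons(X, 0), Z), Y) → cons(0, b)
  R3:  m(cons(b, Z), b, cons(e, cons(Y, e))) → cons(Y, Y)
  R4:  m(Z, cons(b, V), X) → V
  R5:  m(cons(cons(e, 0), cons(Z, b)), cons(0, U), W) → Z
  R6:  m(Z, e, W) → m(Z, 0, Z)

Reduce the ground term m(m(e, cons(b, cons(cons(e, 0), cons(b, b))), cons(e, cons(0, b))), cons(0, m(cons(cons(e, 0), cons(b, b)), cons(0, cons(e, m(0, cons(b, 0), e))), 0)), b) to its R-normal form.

b

1. m(m(e, cons(b, cons(cons(e, 0), cons(b, b))), cons(e, cons(0, b))), cons(0, m(cons(cons(e, 0), cons(b, b)), cons(0, cons(e, m(0, cons(b, 0), e))), 0)), b)  →  m(cons(cons(e, 0), cons(b, b)), cons(0, m(cons(cons(e, 0), cons(b, b)), cons(0, cons(e, m(0, cons(b, 0), e))), 0)), b)   [R4 at 1]
2. m(cons(cons(e, 0), cons(b, b)), cons(0, m(cons(cons(e, 0), cons(b, b)), cons(0, cons(e, m(0, cons(b, 0), e))), 0)), b)  →  b   [R5 at ε]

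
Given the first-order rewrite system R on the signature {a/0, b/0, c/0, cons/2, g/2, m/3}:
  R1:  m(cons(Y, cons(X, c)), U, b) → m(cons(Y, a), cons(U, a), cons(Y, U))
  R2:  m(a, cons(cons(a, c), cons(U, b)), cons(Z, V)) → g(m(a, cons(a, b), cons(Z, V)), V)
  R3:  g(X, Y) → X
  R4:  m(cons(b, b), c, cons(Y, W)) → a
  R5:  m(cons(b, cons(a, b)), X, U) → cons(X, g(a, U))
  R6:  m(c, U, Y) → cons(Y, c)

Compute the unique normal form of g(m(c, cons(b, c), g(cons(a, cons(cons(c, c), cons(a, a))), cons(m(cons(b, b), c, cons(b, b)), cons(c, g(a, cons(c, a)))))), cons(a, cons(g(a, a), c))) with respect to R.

cons(cons(a, cons(cons(c, c), cons(a, a))), c)

1. g(m(c, cons(b, c), g(cons(a, cons(cons(c, c), cons(a, a))), cons(m(cons(b, b), c, cons(b, b)), cons(c, g(a, cons(c, a)))))), cons(a, cons(g(a, a), c)))  →  m(c, cons(b, c), g(cons(a, cons(cons(c, c), cons(a, a))), cons(m(cons(b, b), c, cons(b, b)), cons(c, g(a, cons(c, a))))))   [R3 at ε]
2. m(c, cons(b, c), g(cons(a, cons(cons(c, c), cons(a, a))), cons(m(cons(b, b), c, cons(b, b)), cons(c, g(a, cons(c, a))))))  →  cons(g(cons(a, cons(cons(c, c), cons(a, a))), cons(m(cons(b, b), c, cons(b, b)), cons(c, g(a, cons(c, a))))), c)   [R6 at ε]
3. cons(g(cons(a, cons(cons(c, c), cons(a, a))), cons(m(cons(b, b), c, cons(b, b)), cons(c, g(a, cons(c, a))))), c)  →  cons(cons(a, cons(cons(c, c), cons(a, a))), c)   [R3 at 1]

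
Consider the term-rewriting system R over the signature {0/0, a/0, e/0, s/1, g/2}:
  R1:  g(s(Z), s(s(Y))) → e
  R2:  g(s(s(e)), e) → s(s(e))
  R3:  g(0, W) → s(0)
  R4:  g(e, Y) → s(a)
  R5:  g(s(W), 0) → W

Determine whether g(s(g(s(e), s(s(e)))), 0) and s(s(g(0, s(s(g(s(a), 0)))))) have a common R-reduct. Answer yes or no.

Reduce t₁ = g(s(g(s(e), s(s(e)))), 0):
1. g(s(g(s(e), s(s(e)))), 0)  →  g(s(e), s(s(e)))   [R5 at ε]
2. g(s(e), s(s(e)))  →  e   [R1 at ε]

Reduce t₂ = s(s(g(0, s(s(g(s(a), 0)))))):
1. s(s(g(0, s(s(g(s(a), 0))))))  →  s(s(s(0)))   [R3 at 1.1]

no — NF(t₁) = e, NF(t₂) = s(s(s(0)))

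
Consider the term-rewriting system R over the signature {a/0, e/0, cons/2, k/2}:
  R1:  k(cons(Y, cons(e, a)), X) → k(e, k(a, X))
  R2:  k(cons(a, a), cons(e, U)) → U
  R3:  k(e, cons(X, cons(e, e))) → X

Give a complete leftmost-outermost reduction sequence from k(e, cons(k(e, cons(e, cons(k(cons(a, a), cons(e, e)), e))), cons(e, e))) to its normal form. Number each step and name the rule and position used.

1. k(e, cons(k(e, cons(e, cons(k(cons(a, a), cons(e, e)), e))), cons(e, e)))  →  k(e, cons(e, cons(k(cons(a, a), cons(e, e)), e)))   [R3 at ε]
2. k(e, cons(e, cons(k(cons(a, a), cons(e, e)), e)))  →  k(e, cons(e, cons(e, e)))   [R2 at 2.2.1]
3. k(e, cons(e, cons(e, e)))  →  e   [R3 at ε]

e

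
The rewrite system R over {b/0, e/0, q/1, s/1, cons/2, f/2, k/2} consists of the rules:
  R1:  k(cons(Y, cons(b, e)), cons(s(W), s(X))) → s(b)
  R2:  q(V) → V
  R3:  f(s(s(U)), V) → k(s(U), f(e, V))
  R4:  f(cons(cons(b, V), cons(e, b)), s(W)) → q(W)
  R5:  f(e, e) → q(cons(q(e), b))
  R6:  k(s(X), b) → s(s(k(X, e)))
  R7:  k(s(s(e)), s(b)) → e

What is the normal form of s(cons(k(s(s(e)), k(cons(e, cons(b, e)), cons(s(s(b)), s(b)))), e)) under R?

1. s(cons(k(s(s(e)), k(cons(e, cons(b, e)), cons(s(s(b)), s(b)))), e))  →  s(cons(k(s(s(e)), s(b)), e))   [R1 at 1.1.2]
2. s(cons(k(s(s(e)), s(b)), e))  →  s(cons(e, e))   [R7 at 1.1]

s(cons(e, e))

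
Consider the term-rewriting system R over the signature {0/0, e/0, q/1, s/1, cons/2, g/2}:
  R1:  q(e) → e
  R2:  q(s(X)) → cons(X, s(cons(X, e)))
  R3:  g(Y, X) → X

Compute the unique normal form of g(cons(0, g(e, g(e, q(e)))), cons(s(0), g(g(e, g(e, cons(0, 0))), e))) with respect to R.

1. g(cons(0, g(e, g(e, q(e)))), cons(s(0), g(g(e, g(e, cons(0, 0))), e)))  →  cons(s(0), g(g(e, g(e, cons(0, 0))), e))   [R3 at ε]
2. cons(s(0), g(g(e, g(e, cons(0, 0))), e))  →  cons(s(0), e)   [R3 at 2]

cons(s(0), e)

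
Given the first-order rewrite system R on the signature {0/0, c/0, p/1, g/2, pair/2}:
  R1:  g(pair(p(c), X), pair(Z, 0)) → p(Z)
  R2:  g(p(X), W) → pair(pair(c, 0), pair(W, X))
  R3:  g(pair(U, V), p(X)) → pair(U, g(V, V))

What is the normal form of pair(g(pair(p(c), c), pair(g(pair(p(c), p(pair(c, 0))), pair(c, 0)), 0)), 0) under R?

1. pair(g(pair(p(c), c), pair(g(pair(p(c), p(pair(c, 0))), pair(c, 0)), 0)), 0)  →  pair(p(g(pair(p(c), p(pair(c, 0))), pair(c, 0))), 0)   [R1 at 1]
2. pair(p(g(pair(p(c), p(pair(c, 0))), pair(c, 0))), 0)  →  pair(p(p(c)), 0)   [R1 at 1.1]

pair(p(p(c)), 0)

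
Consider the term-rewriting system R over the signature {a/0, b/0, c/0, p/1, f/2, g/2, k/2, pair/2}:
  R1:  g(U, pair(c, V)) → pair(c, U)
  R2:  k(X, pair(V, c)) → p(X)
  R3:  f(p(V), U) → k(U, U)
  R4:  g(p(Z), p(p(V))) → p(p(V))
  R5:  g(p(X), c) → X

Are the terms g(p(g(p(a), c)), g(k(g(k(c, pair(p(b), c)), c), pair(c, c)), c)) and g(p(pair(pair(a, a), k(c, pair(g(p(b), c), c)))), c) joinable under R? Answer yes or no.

no — NF(t₁) = a, NF(t₂) = pair(pair(a, a), p(c))

Reduce t₁ = g(p(g(p(a), c)), g(k(g(k(c, pair(p(b), c)), c), pair(c, c)), c)):
1. g(p(g(p(a), c)), g(k(g(k(c, pair(p(b), c)), c), pair(c, c)), c))  →  g(p(a), g(k(g(k(c, pair(p(b), c)), c), pair(c, c)), c))   [R5 at 1.1]
2. g(p(a), g(k(g(k(c, pair(p(b), c)), c), pair(c, c)), c))  →  g(p(a), g(p(g(k(c, pair(p(b), c)), c)), c))   [R2 at 2.1]
3. g(p(a), g(p(g(k(c, pair(p(b), c)), c)), c))  →  g(p(a), g(k(c, pair(p(b), c)), c))   [R5 at 2]
4. g(p(a), g(k(c, pair(p(b), c)), c))  →  g(p(a), g(p(c), c))   [R2 at 2.1]
5. g(p(a), g(p(c), c))  →  g(p(a), c)   [R5 at 2]
6. g(p(a), c)  →  a   [R5 at ε]

Reduce t₂ = g(p(pair(pair(a, a), k(c, pair(g(p(b), c), c)))), c):
1. g(p(pair(pair(a, a), k(c, pair(g(p(b), c), c)))), c)  →  pair(pair(a, a), k(c, pair(g(p(b), c), c)))   [R5 at ε]
2. pair(pair(a, a), k(c, pair(g(p(b), c), c)))  →  pair(pair(a, a), p(c))   [R2 at 2]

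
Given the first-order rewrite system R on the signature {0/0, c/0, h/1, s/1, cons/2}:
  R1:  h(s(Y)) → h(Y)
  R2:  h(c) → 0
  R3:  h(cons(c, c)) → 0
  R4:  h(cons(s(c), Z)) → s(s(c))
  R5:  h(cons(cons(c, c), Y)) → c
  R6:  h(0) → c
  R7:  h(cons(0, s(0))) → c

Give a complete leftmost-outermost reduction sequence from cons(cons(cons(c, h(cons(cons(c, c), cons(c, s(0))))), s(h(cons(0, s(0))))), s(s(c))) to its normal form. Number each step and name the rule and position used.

1. cons(cons(cons(c, h(cons(cons(c, c), cons(c, s(0))))), s(h(cons(0, s(0))))), s(s(c)))  →  cons(cons(cons(c, c), s(h(cons(0, s(0))))), s(s(c)))   [R5 at 1.1.2]
2. cons(cons(cons(c, c), s(h(cons(0, s(0))))), s(s(c)))  →  cons(cons(cons(c, c), s(c)), s(s(c)))   [R7 at 1.2.1]

cons(cons(cons(c, c), s(c)), s(s(c)))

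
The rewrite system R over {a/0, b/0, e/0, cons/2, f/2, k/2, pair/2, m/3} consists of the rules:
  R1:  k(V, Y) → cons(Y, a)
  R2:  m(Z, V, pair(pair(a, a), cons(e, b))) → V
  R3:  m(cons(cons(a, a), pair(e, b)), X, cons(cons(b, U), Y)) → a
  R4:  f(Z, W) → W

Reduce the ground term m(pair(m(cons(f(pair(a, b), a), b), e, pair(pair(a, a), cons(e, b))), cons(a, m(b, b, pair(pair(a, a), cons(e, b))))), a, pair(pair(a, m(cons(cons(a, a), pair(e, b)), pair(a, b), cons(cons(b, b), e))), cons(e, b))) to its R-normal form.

1. m(pair(m(cons(f(pair(a, b), a), b), e, pair(pair(a, a), cons(e, b))), cons(a, m(b, b, pair(pair(a, a), cons(e, b))))), a, pair(pair(a, m(cons(cons(a, a), pair(e, b)), pair(a, b), cons(cons(b, b), e))), cons(e, b)))  →  m(pair(e, cons(a, m(b, b, pair(pair(a, a), cons(e, b))))), a, pair(pair(a, m(cons(cons(a, a), pair(e, b)), pair(a, b), cons(cons(b, b), e))), cons(e, b)))   [R2 at 1.1]
2. m(pair(e, cons(a, m(b, b, pair(pair(a, a), cons(e, b))))), a, pair(pair(a, m(cons(cons(a, a), pair(e, b)), pair(a, b), cons(cons(b, b), e))), cons(e, b)))  →  m(pair(e, cons(a, b)), a, pair(pair(a, m(cons(cons(a, a), pair(e, b)), pair(a, b), cons(cons(b, b), e))), cons(e, b)))   [R2 at 1.2.2]
3. m(pair(e, cons(a, b)), a, pair(pair(a, m(cons(cons(a, a), pair(e, b)), pair(a, b), cons(cons(b, b), e))), cons(e, b)))  →  m(pair(e, cons(a, b)), a, pair(pair(a, a), cons(e, b)))   [R3 at 3.1.2]
4. m(pair(e, cons(a, b)), a, pair(pair(a, a), cons(e, b)))  →  a   [R2 at ε]

a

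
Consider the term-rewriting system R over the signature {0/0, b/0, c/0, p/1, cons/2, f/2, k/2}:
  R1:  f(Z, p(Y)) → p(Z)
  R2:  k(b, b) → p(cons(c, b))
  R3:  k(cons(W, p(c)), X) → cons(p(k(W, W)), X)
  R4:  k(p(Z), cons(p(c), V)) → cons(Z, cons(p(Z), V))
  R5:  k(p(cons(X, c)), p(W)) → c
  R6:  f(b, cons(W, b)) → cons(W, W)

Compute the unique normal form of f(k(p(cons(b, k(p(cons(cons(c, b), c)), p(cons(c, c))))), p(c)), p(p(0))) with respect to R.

1. f(k(p(cons(b, k(p(cons(cons(c, b), c)), p(cons(c, c))))), p(c)), p(p(0)))  →  p(k(p(cons(b, k(p(cons(cons(c, b), c)), p(cons(c, c))))), p(c)))   [R1 at ε]
2. p(k(p(cons(b, k(p(cons(cons(c, b), c)), p(cons(c, c))))), p(c)))  →  p(k(p(cons(b, c)), p(c)))   [R5 at 1.1.1.2]
3. p(k(p(cons(b, c)), p(c)))  →  p(c)   [R5 at 1]

p(c)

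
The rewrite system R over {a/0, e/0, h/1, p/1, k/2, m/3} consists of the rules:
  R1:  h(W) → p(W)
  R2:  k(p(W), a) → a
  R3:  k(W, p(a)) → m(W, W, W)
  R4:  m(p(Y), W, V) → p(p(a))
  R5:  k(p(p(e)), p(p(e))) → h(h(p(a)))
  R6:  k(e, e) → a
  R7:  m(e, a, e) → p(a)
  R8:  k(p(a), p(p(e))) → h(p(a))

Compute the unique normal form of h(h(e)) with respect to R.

1. h(h(e))  →  p(h(e))   [R1 at ε]
2. p(h(e))  →  p(p(e))   [R1 at 1]

p(p(e))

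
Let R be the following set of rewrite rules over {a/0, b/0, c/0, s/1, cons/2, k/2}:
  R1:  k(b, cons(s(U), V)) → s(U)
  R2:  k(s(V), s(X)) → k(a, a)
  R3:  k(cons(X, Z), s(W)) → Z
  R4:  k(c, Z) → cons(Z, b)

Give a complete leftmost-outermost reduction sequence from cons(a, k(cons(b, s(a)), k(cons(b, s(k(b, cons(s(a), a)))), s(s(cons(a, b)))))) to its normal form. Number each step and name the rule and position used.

cons(a, s(a))

1. cons(a, k(cons(b, s(a)), k(cons(b, s(k(b, cons(s(a), a)))), s(s(cons(a, b))))))  →  cons(a, k(cons(b, s(a)), s(k(b, cons(s(a), a)))))   [R3 at 2.2]
2. cons(a, k(cons(b, s(a)), s(k(b, cons(s(a), a)))))  →  cons(a, s(a))   [R3 at 2]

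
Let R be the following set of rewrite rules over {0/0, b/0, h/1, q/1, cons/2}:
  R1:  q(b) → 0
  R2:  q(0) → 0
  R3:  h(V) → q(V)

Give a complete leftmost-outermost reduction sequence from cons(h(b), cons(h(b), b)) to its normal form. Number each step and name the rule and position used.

cons(0, cons(0, b))

1. cons(h(b), cons(h(b), b))  →  cons(q(b), cons(h(b), b))   [R3 at 1]
2. cons(q(b), cons(h(b), b))  →  cons(0, cons(h(b), b))   [R1 at 1]
3. cons(0, cons(h(b), b))  →  cons(0, cons(q(b), b))   [R3 at 2.1]
4. cons(0, cons(q(b), b))  →  cons(0, cons(0, b))   [R1 at 2.1]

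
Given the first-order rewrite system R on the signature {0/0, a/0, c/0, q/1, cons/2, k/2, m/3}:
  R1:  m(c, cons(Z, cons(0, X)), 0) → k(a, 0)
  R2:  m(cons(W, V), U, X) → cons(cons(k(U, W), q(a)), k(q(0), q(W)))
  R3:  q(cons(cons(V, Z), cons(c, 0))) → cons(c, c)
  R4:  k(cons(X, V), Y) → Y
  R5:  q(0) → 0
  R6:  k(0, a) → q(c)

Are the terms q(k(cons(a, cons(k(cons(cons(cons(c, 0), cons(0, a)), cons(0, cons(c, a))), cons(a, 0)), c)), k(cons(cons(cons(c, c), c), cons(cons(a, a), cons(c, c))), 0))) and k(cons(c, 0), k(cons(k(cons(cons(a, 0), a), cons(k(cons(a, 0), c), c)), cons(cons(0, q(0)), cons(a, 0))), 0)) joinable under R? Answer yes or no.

yes — NF(t₁) = 0, NF(t₂) = 0

Reduce t₁ = q(k(cons(a, cons(k(cons(cons(cons(c, 0), cons(0, a)), cons(0, cons(c, a))), cons(a, 0)), c)), k(cons(cons(cons(c, c), c), cons(cons(a, a), cons(c, c))), 0))):
1. q(k(cons(a, cons(k(cons(cons(cons(c, 0), cons(0, a)), cons(0, cons(c, a))), cons(a, 0)), c)), k(cons(cons(cons(c, c), c), cons(cons(a, a), cons(c, c))), 0)))  →  q(k(cons(cons(cons(c, c), c), cons(cons(a, a), cons(c, c))), 0))   [R4 at 1]
2. q(k(cons(cons(cons(c, c), c), cons(cons(a, a), cons(c, c))), 0))  →  q(0)   [R4 at 1]
3. q(0)  →  0   [R5 at ε]

Reduce t₂ = k(cons(c, 0), k(cons(k(cons(cons(a, 0), a), cons(k(cons(a, 0), c), c)), cons(cons(0, q(0)), cons(a, 0))), 0)):
1. k(cons(c, 0), k(cons(k(cons(cons(a, 0), a), cons(k(cons(a, 0), c), c)), cons(cons(0, q(0)), cons(a, 0))), 0))  →  k(cons(k(cons(cons(a, 0), a), cons(k(cons(a, 0), c), c)), cons(cons(0, q(0)), cons(a, 0))), 0)   [R4 at ε]
2. k(cons(k(cons(cons(a, 0), a), cons(k(cons(a, 0), c), c)), cons(cons(0, q(0)), cons(a, 0))), 0)  →  0   [R4 at ε]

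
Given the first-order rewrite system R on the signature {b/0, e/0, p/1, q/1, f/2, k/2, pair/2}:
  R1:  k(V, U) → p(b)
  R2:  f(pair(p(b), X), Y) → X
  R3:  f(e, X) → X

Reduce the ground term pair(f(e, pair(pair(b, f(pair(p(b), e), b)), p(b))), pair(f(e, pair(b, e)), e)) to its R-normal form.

pair(pair(pair(b, e), p(b)), pair(pair(b, e), e))

1. pair(f(e, pair(pair(b, f(pair(p(b), e), b)), p(b))), pair(f(e, pair(b, e)), e))  →  pair(pair(pair(b, f(pair(p(b), e), b)), p(b)), pair(f(e, pair(b, e)), e))   [R3 at 1]
2. pair(pair(pair(b, f(pair(p(b), e), b)), p(b)), pair(f(e, pair(b, e)), e))  →  pair(pair(pair(b, e), p(b)), pair(f(e, pair(b, e)), e))   [R2 at 1.1.2]
3. pair(pair(pair(b, e), p(b)), pair(f(e, pair(b, e)), e))  →  pair(pair(pair(b, e), p(b)), pair(pair(b, e), e))   [R3 at 2.1]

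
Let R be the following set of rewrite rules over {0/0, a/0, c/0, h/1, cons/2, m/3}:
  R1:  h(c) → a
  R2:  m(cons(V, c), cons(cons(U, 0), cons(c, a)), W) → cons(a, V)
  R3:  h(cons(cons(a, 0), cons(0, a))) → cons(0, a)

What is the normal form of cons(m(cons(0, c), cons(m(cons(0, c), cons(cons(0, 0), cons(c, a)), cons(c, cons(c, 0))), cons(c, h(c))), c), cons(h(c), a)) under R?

1. cons(m(cons(0, c), cons(m(cons(0, c), cons(cons(0, 0), cons(c, a)), cons(c, cons(c, 0))), cons(c, h(c))), c), cons(h(c), a))  →  cons(m(cons(0, c), cons(cons(a, 0), cons(c, h(c))), c), cons(h(c), a))   [R2 at 1.2.1]
2. cons(m(cons(0, c), cons(cons(a, 0), cons(c, h(c))), c), cons(h(c), a))  →  cons(m(cons(0, c), cons(cons(a, 0), cons(c, a)), c), cons(h(c), a))   [R1 at 1.2.2.2]
3. cons(m(cons(0, c), cons(cons(a, 0), cons(c, a)), c), cons(h(c), a))  →  cons(cons(a, 0), cons(h(c), a))   [R2 at 1]
4. cons(cons(a, 0), cons(h(c), a))  →  cons(cons(a, 0), cons(a, a))   [R1 at 2.1]

cons(cons(a, 0), cons(a, a))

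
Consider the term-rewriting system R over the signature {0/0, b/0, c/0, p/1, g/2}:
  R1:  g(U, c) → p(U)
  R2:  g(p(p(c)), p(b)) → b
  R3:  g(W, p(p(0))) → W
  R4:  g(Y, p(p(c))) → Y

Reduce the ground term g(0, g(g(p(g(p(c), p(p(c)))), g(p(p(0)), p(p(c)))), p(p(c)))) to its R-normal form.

1. g(0, g(g(p(g(p(c), p(p(c)))), g(p(p(0)), p(p(c)))), p(p(c))))  →  g(0, g(p(g(p(c), p(p(c)))), g(p(p(0)), p(p(c)))))   [R4 at 2]
2. g(0, g(p(g(p(c), p(p(c)))), g(p(p(0)), p(p(c)))))  →  g(0, g(p(p(c)), g(p(p(0)), p(p(c)))))   [R4 at 2.1.1]
3. g(0, g(p(p(c)), g(p(p(0)), p(p(c)))))  →  g(0, g(p(p(c)), p(p(0))))   [R4 at 2.2]
4. g(0, g(p(p(c)), p(p(0))))  →  g(0, p(p(c)))   [R3 at 2]
5. g(0, p(p(c)))  →  0   [R4 at ε]

0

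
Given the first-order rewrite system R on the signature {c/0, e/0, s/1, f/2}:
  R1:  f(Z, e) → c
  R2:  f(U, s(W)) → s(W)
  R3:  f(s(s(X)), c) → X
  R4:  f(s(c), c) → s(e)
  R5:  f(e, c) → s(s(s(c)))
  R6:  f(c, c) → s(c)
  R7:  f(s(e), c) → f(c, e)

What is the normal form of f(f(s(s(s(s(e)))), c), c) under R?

e

1. f(f(s(s(s(s(e)))), c), c)  →  f(s(s(e)), c)   [R3 at 1]
2. f(s(s(e)), c)  →  e   [R3 at ε]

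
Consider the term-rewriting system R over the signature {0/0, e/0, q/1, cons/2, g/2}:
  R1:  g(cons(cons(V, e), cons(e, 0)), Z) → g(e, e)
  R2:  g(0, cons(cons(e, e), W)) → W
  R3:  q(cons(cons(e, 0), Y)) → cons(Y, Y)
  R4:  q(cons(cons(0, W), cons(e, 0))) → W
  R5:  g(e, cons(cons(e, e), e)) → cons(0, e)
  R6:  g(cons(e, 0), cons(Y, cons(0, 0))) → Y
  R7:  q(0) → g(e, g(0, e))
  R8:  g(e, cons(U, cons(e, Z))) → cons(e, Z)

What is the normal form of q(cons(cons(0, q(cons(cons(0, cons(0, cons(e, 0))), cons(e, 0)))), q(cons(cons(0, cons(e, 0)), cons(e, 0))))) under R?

1. q(cons(cons(0, q(cons(cons(0, cons(0, cons(e, 0))), cons(e, 0)))), q(cons(cons(0, cons(e, 0)), cons(e, 0)))))  →  q(cons(cons(0, cons(0, cons(e, 0))), q(cons(cons(0, cons(e, 0)), cons(e, 0)))))   [R4 at 1.1.2]
2. q(cons(cons(0, cons(0, cons(e, 0))), q(cons(cons(0, cons(e, 0)), cons(e, 0)))))  →  q(cons(cons(0, cons(0, cons(e, 0))), cons(e, 0)))   [R4 at 1.2]
3. q(cons(cons(0, cons(0, cons(e, 0))), cons(e, 0)))  →  cons(0, cons(e, 0))   [R4 at ε]

cons(0, cons(e, 0))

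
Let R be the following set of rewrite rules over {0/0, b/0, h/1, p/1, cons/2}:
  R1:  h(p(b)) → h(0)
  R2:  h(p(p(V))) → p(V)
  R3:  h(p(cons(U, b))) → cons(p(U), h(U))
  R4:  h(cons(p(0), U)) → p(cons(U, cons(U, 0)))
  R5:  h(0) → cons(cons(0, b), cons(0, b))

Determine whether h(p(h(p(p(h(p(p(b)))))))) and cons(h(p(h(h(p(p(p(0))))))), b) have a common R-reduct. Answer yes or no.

no — NF(t₁) = p(p(b)), NF(t₂) = cons(p(0), b)

Reduce t₁ = h(p(h(p(p(h(p(p(b)))))))):
1. h(p(h(p(p(h(p(p(b))))))))  →  h(p(p(h(p(p(b))))))   [R2 at 1.1]
2. h(p(p(h(p(p(b))))))  →  p(h(p(p(b))))   [R2 at ε]
3. p(h(p(p(b))))  →  p(p(b))   [R2 at 1]

Reduce t₂ = cons(h(p(h(h(p(p(p(0))))))), b):
1. cons(h(p(h(h(p(p(p(0))))))), b)  →  cons(h(p(h(p(p(0))))), b)   [R2 at 1.1.1.1]
2. cons(h(p(h(p(p(0))))), b)  →  cons(h(p(p(0))), b)   [R2 at 1.1.1]
3. cons(h(p(p(0))), b)  →  cons(p(0), b)   [R2 at 1]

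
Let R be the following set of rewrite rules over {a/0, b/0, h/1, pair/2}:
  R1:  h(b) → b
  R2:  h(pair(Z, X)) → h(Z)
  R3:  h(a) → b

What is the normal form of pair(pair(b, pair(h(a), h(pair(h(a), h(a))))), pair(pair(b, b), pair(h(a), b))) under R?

1. pair(pair(b, pair(h(a), h(pair(h(a), h(a))))), pair(pair(b, b), pair(h(a), b)))  →  pair(pair(b, pair(b, h(pair(h(a), h(a))))), pair(pair(b, b), pair(h(a), b)))   [R3 at 1.2.1]
2. pair(pair(b, pair(b, h(pair(h(a), h(a))))), pair(pair(b, b), pair(h(a), b)))  →  pair(pair(b, pair(b, h(h(a)))), pair(pair(b, b), pair(h(a), b)))   [R2 at 1.2.2]
3. pair(pair(b, pair(b, h(h(a)))), pair(pair(b, b), pair(h(a), b)))  →  pair(pair(b, pair(b, h(b))), pair(pair(b, b), pair(h(a), b)))   [R3 at 1.2.2.1]
4. pair(pair(b, pair(b, h(b))), pair(pair(b, b), pair(h(a), b)))  →  pair(pair(b, pair(b, b)), pair(pair(b, b), pair(h(a), b)))   [R1 at 1.2.2]
5. pair(pair(b, pair(b, b)), pair(pair(b, b), pair(h(a), b)))  →  pair(pair(b, pair(b, b)), pair(pair(b, b), pair(b, b)))   [R3 at 2.2.1]

pair(pair(b, pair(b, b)), pair(pair(b, b), pair(b, b)))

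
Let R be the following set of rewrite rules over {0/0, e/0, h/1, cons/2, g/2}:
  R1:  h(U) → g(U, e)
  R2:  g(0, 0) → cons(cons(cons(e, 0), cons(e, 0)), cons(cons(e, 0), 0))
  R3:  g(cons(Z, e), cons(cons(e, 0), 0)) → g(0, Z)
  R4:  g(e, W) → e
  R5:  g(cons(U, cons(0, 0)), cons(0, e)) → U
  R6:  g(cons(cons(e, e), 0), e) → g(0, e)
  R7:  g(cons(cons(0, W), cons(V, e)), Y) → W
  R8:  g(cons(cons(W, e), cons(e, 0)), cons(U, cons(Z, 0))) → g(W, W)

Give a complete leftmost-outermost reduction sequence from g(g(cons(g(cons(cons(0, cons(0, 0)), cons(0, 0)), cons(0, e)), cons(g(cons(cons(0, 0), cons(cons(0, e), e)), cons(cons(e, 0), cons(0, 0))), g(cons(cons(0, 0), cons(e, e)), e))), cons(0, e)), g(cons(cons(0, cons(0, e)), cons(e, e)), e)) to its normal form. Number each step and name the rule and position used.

0

1. g(g(cons(g(cons(cons(0, cons(0, 0)), cons(0, 0)), cons(0, e)), cons(g(cons(cons(0, 0), cons(cons(0, e), e)), cons(cons(e, 0), cons(0, 0))), g(cons(cons(0, 0), cons(e, e)), e))), cons(0, e)), g(cons(cons(0, cons(0, e)), cons(e, e)), e))  →  g(g(cons(cons(0, cons(0, 0)), cons(g(cons(cons(0, 0), cons(cons(0, e), e)), cons(cons(e, 0), cons(0, 0))), g(cons(cons(0, 0), cons(e, e)), e))), cons(0, e)), g(cons(cons(0, cons(0, e)), cons(e, e)), e))   [R5 at 1.1.1]
2. g(g(cons(cons(0, cons(0, 0)), cons(g(cons(cons(0, 0), cons(cons(0, e), e)), cons(cons(e, 0), cons(0, 0))), g(cons(cons(0, 0), cons(e, e)), e))), cons(0, e)), g(cons(cons(0, cons(0, e)), cons(e, e)), e))  →  g(g(cons(cons(0, cons(0, 0)), cons(0, g(cons(cons(0, 0), cons(e, e)), e))), cons(0, e)), g(cons(cons(0, cons(0, e)), cons(e, e)), e))   [R7 at 1.1.2.1]
3. g(g(cons(cons(0, cons(0, 0)), cons(0, g(cons(cons(0, 0), cons(e, e)), e))), cons(0, e)), g(cons(cons(0, cons(0, e)), cons(e, e)), e))  →  g(g(cons(cons(0, cons(0, 0)), cons(0, 0)), cons(0, e)), g(cons(cons(0, cons(0, e)), cons(e, e)), e))   [R7 at 1.1.2.2]
4. g(g(cons(cons(0, cons(0, 0)), cons(0, 0)), cons(0, e)), g(cons(cons(0, cons(0, e)), cons(e, e)), e))  →  g(cons(0, cons(0, 0)), g(cons(cons(0, cons(0, e)), cons(e, e)), e))   [R5 at 1]
5. g(cons(0, cons(0, 0)), g(cons(cons(0, cons(0, e)), cons(e, e)), e))  →  g(cons(0, cons(0, 0)), cons(0, e))   [R7 at 2]
6. g(cons(0, cons(0, 0)), cons(0, e))  →  0   [R5 at ε]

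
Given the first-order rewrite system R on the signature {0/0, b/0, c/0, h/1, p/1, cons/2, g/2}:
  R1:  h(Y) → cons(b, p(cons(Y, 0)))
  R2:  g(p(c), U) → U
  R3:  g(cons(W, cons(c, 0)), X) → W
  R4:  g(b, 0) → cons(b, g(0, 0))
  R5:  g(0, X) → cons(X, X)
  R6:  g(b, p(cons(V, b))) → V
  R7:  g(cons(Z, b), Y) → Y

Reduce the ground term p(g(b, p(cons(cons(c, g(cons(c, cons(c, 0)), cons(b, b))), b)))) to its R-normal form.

1. p(g(b, p(cons(cons(c, g(cons(c, cons(c, 0)), cons(b, b))), b))))  →  p(cons(c, g(cons(c, cons(c, 0)), cons(b, b))))   [R6 at 1]
2. p(cons(c, g(cons(c, cons(c, 0)), cons(b, b))))  →  p(cons(c, c))   [R3 at 1.2]

p(cons(c, c))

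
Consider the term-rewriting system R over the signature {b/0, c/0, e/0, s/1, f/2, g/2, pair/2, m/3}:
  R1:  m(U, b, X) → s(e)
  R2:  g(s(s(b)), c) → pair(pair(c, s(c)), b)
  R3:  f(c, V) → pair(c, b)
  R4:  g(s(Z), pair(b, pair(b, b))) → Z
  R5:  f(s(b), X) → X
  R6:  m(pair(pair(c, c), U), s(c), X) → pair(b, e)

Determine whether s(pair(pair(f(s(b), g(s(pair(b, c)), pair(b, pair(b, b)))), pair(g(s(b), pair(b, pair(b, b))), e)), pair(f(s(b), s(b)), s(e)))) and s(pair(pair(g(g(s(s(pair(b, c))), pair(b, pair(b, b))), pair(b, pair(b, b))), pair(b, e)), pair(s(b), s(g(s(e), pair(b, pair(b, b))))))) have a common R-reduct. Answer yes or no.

yes — NF(t₁) = s(pair(pair(pair(b, c), pair(b, e)), pair(s(b), s(e)))), NF(t₂) = s(pair(pair(pair(b, c), pair(b, e)), pair(s(b), s(e))))

Reduce t₁ = s(pair(pair(f(s(b), g(s(pair(b, c)), pair(b, pair(b, b)))), pair(g(s(b), pair(b, pair(b, b))), e)), pair(f(s(b), s(b)), s(e)))):
1. s(pair(pair(f(s(b), g(s(pair(b, c)), pair(b, pair(b, b)))), pair(g(s(b), pair(b, pair(b, b))), e)), pair(f(s(b), s(b)), s(e))))  →  s(pair(pair(g(s(pair(b, c)), pair(b, pair(b, b))), pair(g(s(b), pair(b, pair(b, b))), e)), pair(f(s(b), s(b)), s(e))))   [R5 at 1.1.1]
2. s(pair(pair(g(s(pair(b, c)), pair(b, pair(b, b))), pair(g(s(b), pair(b, pair(b, b))), e)), pair(f(s(b), s(b)), s(e))))  →  s(pair(pair(pair(b, c), pair(g(s(b), pair(b, pair(b, b))), e)), pair(f(s(b), s(b)), s(e))))   [R4 at 1.1.1]
3. s(pair(pair(pair(b, c), pair(g(s(b), pair(b, pair(b, b))), e)), pair(f(s(b), s(b)), s(e))))  →  s(pair(pair(pair(b, c), pair(b, e)), pair(f(s(b), s(b)), s(e))))   [R4 at 1.1.2.1]
4. s(pair(pair(pair(b, c), pair(b, e)), pair(f(s(b), s(b)), s(e))))  →  s(pair(pair(pair(b, c), pair(b, e)), pair(s(b), s(e))))   [R5 at 1.2.1]

Reduce t₂ = s(pair(pair(g(g(s(s(pair(b, c))), pair(b, pair(b, b))), pair(b, pair(b, b))), pair(b, e)), pair(s(b), s(g(s(e), pair(b, pair(b, b))))))):
1. s(pair(pair(g(g(s(s(pair(b, c))), pair(b, pair(b, b))), pair(b, pair(b, b))), pair(b, e)), pair(s(b), s(g(s(e), pair(b, pair(b, b)))))))  →  s(pair(pair(g(s(pair(b, c)), pair(b, pair(b, b))), pair(b, e)), pair(s(b), s(g(s(e), pair(b, pair(b, b)))))))   [R4 at 1.1.1.1]
2. s(pair(pair(g(s(pair(b, c)), pair(b, pair(b, b))), pair(b, e)), pair(s(b), s(g(s(e), pair(b, pair(b, b)))))))  →  s(pair(pair(pair(b, c), pair(b, e)), pair(s(b), s(g(s(e), pair(b, pair(b, b)))))))   [R4 at 1.1.1]
3. s(pair(pair(pair(b, c), pair(b, e)), pair(s(b), s(g(s(e), pair(b, pair(b, b)))))))  →  s(pair(pair(pair(b, c), pair(b, e)), pair(s(b), s(e))))   [R4 at 1.2.2.1]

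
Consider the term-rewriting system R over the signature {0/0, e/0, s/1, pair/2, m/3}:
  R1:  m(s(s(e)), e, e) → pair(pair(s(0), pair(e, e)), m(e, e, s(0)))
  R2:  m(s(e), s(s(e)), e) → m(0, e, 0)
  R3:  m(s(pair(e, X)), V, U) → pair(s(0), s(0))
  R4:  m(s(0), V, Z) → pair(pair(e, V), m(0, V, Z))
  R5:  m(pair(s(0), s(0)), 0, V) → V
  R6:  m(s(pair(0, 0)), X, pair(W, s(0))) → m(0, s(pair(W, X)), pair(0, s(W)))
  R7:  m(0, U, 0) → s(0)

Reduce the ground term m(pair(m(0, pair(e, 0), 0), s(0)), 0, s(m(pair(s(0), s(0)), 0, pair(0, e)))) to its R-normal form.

s(pair(0, e))

1. m(pair(m(0, pair(e, 0), 0), s(0)), 0, s(m(pair(s(0), s(0)), 0, pair(0, e))))  →  m(pair(s(0), s(0)), 0, s(m(pair(s(0), s(0)), 0, pair(0, e))))   [R7 at 1.1]
2. m(pair(s(0), s(0)), 0, s(m(pair(s(0), s(0)), 0, pair(0, e))))  →  s(m(pair(s(0), s(0)), 0, pair(0, e)))   [R5 at ε]
3. s(m(pair(s(0), s(0)), 0, pair(0, e)))  →  s(pair(0, e))   [R5 at 1]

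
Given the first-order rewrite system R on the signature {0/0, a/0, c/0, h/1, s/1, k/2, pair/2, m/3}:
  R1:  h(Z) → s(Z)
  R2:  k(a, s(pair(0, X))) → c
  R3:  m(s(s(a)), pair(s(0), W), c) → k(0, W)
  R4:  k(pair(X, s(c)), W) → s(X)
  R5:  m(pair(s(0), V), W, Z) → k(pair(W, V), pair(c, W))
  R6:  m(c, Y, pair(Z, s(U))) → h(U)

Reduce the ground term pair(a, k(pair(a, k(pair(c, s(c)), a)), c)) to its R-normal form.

pair(a, s(a))

1. pair(a, k(pair(a, k(pair(c, s(c)), a)), c))  →  pair(a, k(pair(a, s(c)), c))   [R4 at 2.1.2]
2. pair(a, k(pair(a, s(c)), c))  →  pair(a, s(a))   [R4 at 2]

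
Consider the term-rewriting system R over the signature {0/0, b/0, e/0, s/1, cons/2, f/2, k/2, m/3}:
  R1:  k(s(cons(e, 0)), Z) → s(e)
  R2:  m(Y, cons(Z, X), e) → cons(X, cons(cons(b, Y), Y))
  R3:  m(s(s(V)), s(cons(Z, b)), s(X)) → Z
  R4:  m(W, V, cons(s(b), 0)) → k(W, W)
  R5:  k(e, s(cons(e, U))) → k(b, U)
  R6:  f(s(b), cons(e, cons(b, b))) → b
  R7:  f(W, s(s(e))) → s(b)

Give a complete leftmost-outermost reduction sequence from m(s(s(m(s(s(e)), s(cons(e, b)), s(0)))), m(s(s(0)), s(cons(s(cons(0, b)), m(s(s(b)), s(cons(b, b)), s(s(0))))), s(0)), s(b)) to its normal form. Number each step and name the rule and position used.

1. m(s(s(m(s(s(e)), s(cons(e, b)), s(0)))), m(s(s(0)), s(cons(s(cons(0, b)), m(s(s(b)), s(cons(b, b)), s(s(0))))), s(0)), s(b))  →  m(s(s(e)), m(s(s(0)), s(cons(s(cons(0, b)), m(s(s(b)), s(cons(b, b)), s(s(0))))), s(0)), s(b))   [R3 at 1.1.1]
2. m(s(s(e)), m(s(s(0)), s(cons(s(cons(0, b)), m(s(s(b)), s(cons(b, b)), s(s(0))))), s(0)), s(b))  →  m(s(s(e)), m(s(s(0)), s(cons(s(cons(0, b)), b)), s(0)), s(b))   [R3 at 2.2.1.2]
3. m(s(s(e)), m(s(s(0)), s(cons(s(cons(0, b)), b)), s(0)), s(b))  →  m(s(s(e)), s(cons(0, b)), s(b))   [R3 at 2]
4. m(s(s(e)), s(cons(0, b)), s(b))  →  0   [R3 at ε]

0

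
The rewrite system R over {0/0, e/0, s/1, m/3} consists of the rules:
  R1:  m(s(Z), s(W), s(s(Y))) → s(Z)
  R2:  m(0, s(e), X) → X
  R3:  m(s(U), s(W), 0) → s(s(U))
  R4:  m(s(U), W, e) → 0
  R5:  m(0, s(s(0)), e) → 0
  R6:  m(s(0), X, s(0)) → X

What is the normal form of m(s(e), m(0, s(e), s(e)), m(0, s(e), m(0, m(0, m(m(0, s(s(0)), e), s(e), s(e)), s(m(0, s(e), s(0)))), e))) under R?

s(s(e))

1. m(s(e), m(0, s(e), s(e)), m(0, s(e), m(0, m(0, m(m(0, s(s(0)), e), s(e), s(e)), s(m(0, s(e), s(0)))), e)))  →  m(s(e), s(e), m(0, s(e), m(0, m(0, m(m(0, s(s(0)), e), s(e), s(e)), s(m(0, s(e), s(0)))), e)))   [R2 at 2]
2. m(s(e), s(e), m(0, s(e), m(0, m(0, m(m(0, s(s(0)), e), s(e), s(e)), s(m(0, s(e), s(0)))), e)))  →  m(s(e), s(e), m(0, m(0, m(m(0, s(s(0)), e), s(e), s(e)), s(m(0, s(e), s(0)))), e))   [R2 at 3]
3. m(s(e), s(e), m(0, m(0, m(m(0, s(s(0)), e), s(e), s(e)), s(m(0, s(e), s(0)))), e))  →  m(s(e), s(e), m(0, m(0, m(0, s(e), s(e)), s(m(0, s(e), s(0)))), e))   [R5 at 3.2.2.1]
4. m(s(e), s(e), m(0, m(0, m(0, s(e), s(e)), s(m(0, s(e), s(0)))), e))  →  m(s(e), s(e), m(0, m(0, s(e), s(m(0, s(e), s(0)))), e))   [R2 at 3.2.2]
5. m(s(e), s(e), m(0, m(0, s(e), s(m(0, s(e), s(0)))), e))  →  m(s(e), s(e), m(0, s(m(0, s(e), s(0))), e))   [R2 at 3.2]
6. m(s(e), s(e), m(0, s(m(0, s(e), s(0))), e))  →  m(s(e), s(e), m(0, s(s(0)), e))   [R2 at 3.2.1]
7. m(s(e), s(e), m(0, s(s(0)), e))  →  m(s(e), s(e), 0)   [R5 at 3]
8. m(s(e), s(e), 0)  →  s(s(e))   [R3 at ε]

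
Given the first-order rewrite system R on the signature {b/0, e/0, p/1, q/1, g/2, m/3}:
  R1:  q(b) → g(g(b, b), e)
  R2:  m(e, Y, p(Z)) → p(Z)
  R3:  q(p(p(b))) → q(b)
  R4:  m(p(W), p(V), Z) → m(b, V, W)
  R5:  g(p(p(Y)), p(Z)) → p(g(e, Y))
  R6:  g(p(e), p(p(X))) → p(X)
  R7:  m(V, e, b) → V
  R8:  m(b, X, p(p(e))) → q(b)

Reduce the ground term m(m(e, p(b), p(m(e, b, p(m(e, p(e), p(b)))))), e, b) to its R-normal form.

1. m(m(e, p(b), p(m(e, b, p(m(e, p(e), p(b)))))), e, b)  →  m(e, p(b), p(m(e, b, p(m(e, p(e), p(b))))))   [R7 at ε]
2. m(e, p(b), p(m(e, b, p(m(e, p(e), p(b))))))  →  p(m(e, b, p(m(e, p(e), p(b)))))   [R2 at ε]
3. p(m(e, b, p(m(e, p(e), p(b)))))  →  p(p(m(e, p(e), p(b))))   [R2 at 1]
4. p(p(m(e, p(e), p(b))))  →  p(p(p(b)))   [R2 at 1.1]

p(p(p(b)))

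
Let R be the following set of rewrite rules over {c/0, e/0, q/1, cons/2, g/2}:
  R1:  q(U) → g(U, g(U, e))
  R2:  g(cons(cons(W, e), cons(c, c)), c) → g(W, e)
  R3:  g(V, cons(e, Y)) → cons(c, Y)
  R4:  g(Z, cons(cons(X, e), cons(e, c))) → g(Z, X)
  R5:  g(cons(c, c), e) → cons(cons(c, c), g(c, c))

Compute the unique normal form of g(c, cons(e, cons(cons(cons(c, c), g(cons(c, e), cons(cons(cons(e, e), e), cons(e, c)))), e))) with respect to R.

1. g(c, cons(e, cons(cons(cons(c, c), g(cons(c, e), cons(cons(cons(e, e), e), cons(e, c)))), e)))  →  cons(c, cons(cons(cons(c, c), g(cons(c, e), cons(cons(cons(e, e), e), cons(e, c)))), e))   [R3 at ε]
2. cons(c, cons(cons(cons(c, c), g(cons(c, e), cons(cons(cons(e, e), e), cons(e, c)))), e))  →  cons(c, cons(cons(cons(c, c), g(cons(c, e), cons(e, e))), e))   [R4 at 2.1.2]
3. cons(c, cons(cons(cons(c, c), g(cons(c, e), cons(e, e))), e))  →  cons(c, cons(cons(cons(c, c), cons(c, e)), e))   [R3 at 2.1.2]

cons(c, cons(cons(cons(c, c), cons(c, e)), e))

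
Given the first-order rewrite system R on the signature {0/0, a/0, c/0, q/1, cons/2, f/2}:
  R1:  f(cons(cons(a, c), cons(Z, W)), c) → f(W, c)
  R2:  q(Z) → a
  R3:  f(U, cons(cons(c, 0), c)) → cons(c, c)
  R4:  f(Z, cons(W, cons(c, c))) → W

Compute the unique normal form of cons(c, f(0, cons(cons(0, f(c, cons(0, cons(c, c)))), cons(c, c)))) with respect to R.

1. cons(c, f(0, cons(cons(0, f(c, cons(0, cons(c, c)))), cons(c, c))))  →  cons(c, cons(0, f(c, cons(0, cons(c, c)))))   [R4 at 2]
2. cons(c, cons(0, f(c, cons(0, cons(c, c)))))  →  cons(c, cons(0, 0))   [R4 at 2.2]

cons(c, cons(0, 0))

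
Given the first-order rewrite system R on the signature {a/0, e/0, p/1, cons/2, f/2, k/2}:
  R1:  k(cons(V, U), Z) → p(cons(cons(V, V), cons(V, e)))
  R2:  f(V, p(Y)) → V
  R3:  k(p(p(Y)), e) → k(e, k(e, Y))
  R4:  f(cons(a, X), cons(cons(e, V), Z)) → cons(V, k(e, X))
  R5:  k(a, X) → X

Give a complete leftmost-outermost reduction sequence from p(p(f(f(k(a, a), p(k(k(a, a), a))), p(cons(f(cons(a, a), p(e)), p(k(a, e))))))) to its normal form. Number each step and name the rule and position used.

p(p(a))

1. p(p(f(f(k(a, a), p(k(k(a, a), a))), p(cons(f(cons(a, a), p(e)), p(k(a, e)))))))  →  p(p(f(k(a, a), p(k(k(a, a), a)))))   [R2 at 1.1]
2. p(p(f(k(a, a), p(k(k(a, a), a)))))  →  p(p(k(a, a)))   [R2 at 1.1]
3. p(p(k(a, a)))  →  p(p(a))   [R5 at 1.1]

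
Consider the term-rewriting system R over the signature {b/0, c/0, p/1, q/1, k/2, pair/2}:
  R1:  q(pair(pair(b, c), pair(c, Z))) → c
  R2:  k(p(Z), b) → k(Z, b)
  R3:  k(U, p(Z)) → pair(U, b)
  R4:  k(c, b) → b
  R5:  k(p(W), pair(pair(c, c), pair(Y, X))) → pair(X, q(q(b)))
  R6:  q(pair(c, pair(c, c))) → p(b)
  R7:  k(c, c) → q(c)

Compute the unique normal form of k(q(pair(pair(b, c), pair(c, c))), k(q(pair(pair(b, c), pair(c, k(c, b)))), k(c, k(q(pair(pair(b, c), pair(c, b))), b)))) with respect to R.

1. k(q(pair(pair(b, c), pair(c, c))), k(q(pair(pair(b, c), pair(c, k(c, b)))), k(c, k(q(pair(pair(b, c), pair(c, b))), b))))  →  k(c, k(q(pair(pair(b, c), pair(c, k(c, b)))), k(c, k(q(pair(pair(b, c), pair(c, b))), b))))   [R1 at 1]
2. k(c, k(q(pair(pair(b, c), pair(c, k(c, b)))), k(c, k(q(pair(pair(b, c), pair(c, b))), b))))  →  k(c, k(c, k(c, k(q(pair(pair(b, c), pair(c, b))), b))))   [R1 at 2.1]
3. k(c, k(c, k(c, k(q(pair(pair(b, c), pair(c, b))), b))))  →  k(c, k(c, k(c, k(c, b))))   [R1 at 2.2.2.1]
4. k(c, k(c, k(c, k(c, b))))  →  k(c, k(c, k(c, b)))   [R4 at 2.2.2]
5. k(c, k(c, k(c, b)))  →  k(c, k(c, b))   [R4 at 2.2]
6. k(c, k(c, b))  →  k(c, b)   [R4 at 2]
7. k(c, b)  →  b   [R4 at ε]

b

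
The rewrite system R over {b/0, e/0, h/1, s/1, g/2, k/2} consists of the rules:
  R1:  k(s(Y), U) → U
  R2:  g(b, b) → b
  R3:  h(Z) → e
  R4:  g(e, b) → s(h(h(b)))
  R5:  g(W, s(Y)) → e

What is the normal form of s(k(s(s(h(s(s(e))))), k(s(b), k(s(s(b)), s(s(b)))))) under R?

1. s(k(s(s(h(s(s(e))))), k(s(b), k(s(s(b)), s(s(b))))))  →  s(k(s(b), k(s(s(b)), s(s(b)))))   [R1 at 1]
2. s(k(s(b), k(s(s(b)), s(s(b)))))  →  s(k(s(s(b)), s(s(b))))   [R1 at 1]
3. s(k(s(s(b)), s(s(b))))  →  s(s(s(b)))   [R1 at 1]

s(s(s(b)))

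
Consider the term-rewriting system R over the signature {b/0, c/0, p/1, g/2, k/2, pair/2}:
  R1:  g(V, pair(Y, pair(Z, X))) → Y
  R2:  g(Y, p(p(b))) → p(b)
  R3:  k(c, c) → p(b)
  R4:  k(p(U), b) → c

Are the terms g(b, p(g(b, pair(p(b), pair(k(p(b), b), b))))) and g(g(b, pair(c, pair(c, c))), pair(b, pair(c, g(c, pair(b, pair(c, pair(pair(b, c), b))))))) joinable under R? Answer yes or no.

no — NF(t₁) = p(b), NF(t₂) = b

Reduce t₁ = g(b, p(g(b, pair(p(b), pair(k(p(b), b), b))))):
1. g(b, p(g(b, pair(p(b), pair(k(p(b), b), b)))))  →  g(b, p(p(b)))   [R1 at 2.1]
2. g(b, p(p(b)))  →  p(b)   [R2 at ε]

Reduce t₂ = g(g(b, pair(c, pair(c, c))), pair(b, pair(c, g(c, pair(b, pair(c, pair(pair(b, c), b))))))):
1. g(g(b, pair(c, pair(c, c))), pair(b, pair(c, g(c, pair(b, pair(c, pair(pair(b, c), b)))))))  →  b   [R1 at ε]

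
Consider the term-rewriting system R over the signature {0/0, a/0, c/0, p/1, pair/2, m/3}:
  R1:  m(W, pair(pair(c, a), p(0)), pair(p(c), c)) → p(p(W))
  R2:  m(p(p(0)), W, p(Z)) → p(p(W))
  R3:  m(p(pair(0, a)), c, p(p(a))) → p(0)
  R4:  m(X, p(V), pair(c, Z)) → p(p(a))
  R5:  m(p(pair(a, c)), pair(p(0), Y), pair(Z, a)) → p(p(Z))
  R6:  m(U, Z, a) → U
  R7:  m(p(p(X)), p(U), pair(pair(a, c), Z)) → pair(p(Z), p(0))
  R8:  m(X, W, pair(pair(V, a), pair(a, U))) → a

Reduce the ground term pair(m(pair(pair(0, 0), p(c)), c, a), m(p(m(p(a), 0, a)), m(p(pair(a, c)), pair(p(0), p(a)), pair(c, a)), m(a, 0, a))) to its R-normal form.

pair(pair(pair(0, 0), p(c)), p(p(a)))

1. pair(m(pair(pair(0, 0), p(c)), c, a), m(p(m(p(a), 0, a)), m(p(pair(a, c)), pair(p(0), p(a)), pair(c, a)), m(a, 0, a)))  →  pair(pair(pair(0, 0), p(c)), m(p(m(p(a), 0, a)), m(p(pair(a, c)), pair(p(0), p(a)), pair(c, a)), m(a, 0, a)))   [R6 at 1]
2. pair(pair(pair(0, 0), p(c)), m(p(m(p(a), 0, a)), m(p(pair(a, c)), pair(p(0), p(a)), pair(c, a)), m(a, 0, a)))  →  pair(pair(pair(0, 0), p(c)), m(p(p(a)), m(p(pair(a, c)), pair(p(0), p(a)), pair(c, a)), m(a, 0, a)))   [R6 at 2.1.1]
3. pair(pair(pair(0, 0), p(c)), m(p(p(a)), m(p(pair(a, c)), pair(p(0), p(a)), pair(c, a)), m(a, 0, a)))  →  pair(pair(pair(0, 0), p(c)), m(p(p(a)), p(p(c)), m(a, 0, a)))   [R5 at 2.2]
4. pair(pair(pair(0, 0), p(c)), m(p(p(a)), p(p(c)), m(a, 0, a)))  →  pair(pair(pair(0, 0), p(c)), m(p(p(a)), p(p(c)), a))   [R6 at 2.3]
5. pair(pair(pair(0, 0), p(c)), m(p(p(a)), p(p(c)), a))  →  pair(pair(pair(0, 0), p(c)), p(p(a)))   [R6 at 2]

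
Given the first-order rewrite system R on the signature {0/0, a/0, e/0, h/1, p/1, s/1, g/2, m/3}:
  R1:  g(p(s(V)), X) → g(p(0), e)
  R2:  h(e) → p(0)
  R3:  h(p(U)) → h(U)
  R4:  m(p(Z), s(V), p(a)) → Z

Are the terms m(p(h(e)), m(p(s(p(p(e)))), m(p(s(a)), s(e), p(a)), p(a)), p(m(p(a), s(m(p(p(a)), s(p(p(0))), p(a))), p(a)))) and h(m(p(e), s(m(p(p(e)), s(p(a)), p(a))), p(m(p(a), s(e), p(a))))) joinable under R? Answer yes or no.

yes — NF(t₁) = p(0), NF(t₂) = p(0)

Reduce t₁ = m(p(h(e)), m(p(s(p(p(e)))), m(p(s(a)), s(e), p(a)), p(a)), p(m(p(a), s(m(p(p(a)), s(p(p(0))), p(a))), p(a)))):
1. m(p(h(e)), m(p(s(p(p(e)))), m(p(s(a)), s(e), p(a)), p(a)), p(m(p(a), s(m(p(p(a)), s(p(p(0))), p(a))), p(a))))  →  m(p(p(0)), m(p(s(p(p(e)))), m(p(s(a)), s(e), p(a)), p(a)), p(m(p(a), s(m(p(p(a)), s(p(p(0))), p(a))), p(a))))   [R2 at 1.1]
2. m(p(p(0)), m(p(s(p(p(e)))), m(p(s(a)), s(e), p(a)), p(a)), p(m(p(a), s(m(p(p(a)), s(p(p(0))), p(a))), p(a))))  →  m(p(p(0)), m(p(s(p(p(e)))), s(a), p(a)), p(m(p(a), s(m(p(p(a)), s(p(p(0))), p(a))), p(a))))   [R4 at 2.2]
3. m(p(p(0)), m(p(s(p(p(e)))), s(a), p(a)), p(m(p(a), s(m(p(p(a)), s(p(p(0))), p(a))), p(a))))  →  m(p(p(0)), s(p(p(e))), p(m(p(a), s(m(p(p(a)), s(p(p(0))), p(a))), p(a))))   [R4 at 2]
4. m(p(p(0)), s(p(p(e))), p(m(p(a), s(m(p(p(a)), s(p(p(0))), p(a))), p(a))))  →  m(p(p(0)), s(p(p(e))), p(a))   [R4 at 3.1]
5. m(p(p(0)), s(p(p(e))), p(a))  →  p(0)   [R4 at ε]

Reduce t₂ = h(m(p(e), s(m(p(p(e)), s(p(a)), p(a))), p(m(p(a), s(e), p(a))))):
1. h(m(p(e), s(m(p(p(e)), s(p(a)), p(a))), p(m(p(a), s(e), p(a)))))  →  h(m(p(e), s(p(e)), p(m(p(a), s(e), p(a)))))   [R4 at 1.2.1]
2. h(m(p(e), s(p(e)), p(m(p(a), s(e), p(a)))))  →  h(m(p(e), s(p(e)), p(a)))   [R4 at 1.3.1]
3. h(m(p(e), s(p(e)), p(a)))  →  h(e)   [R4 at 1]
4. h(e)  →  p(0)   [R2 at ε]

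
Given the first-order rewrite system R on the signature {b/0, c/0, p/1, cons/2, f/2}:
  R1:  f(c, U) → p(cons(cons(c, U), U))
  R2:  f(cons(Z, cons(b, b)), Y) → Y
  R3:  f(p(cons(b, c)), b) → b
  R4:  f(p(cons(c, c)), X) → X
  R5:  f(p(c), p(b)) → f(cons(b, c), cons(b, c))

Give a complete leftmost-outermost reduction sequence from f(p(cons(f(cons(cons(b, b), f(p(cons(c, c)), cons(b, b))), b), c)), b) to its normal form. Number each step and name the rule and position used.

1. f(p(cons(f(cons(cons(b, b), f(p(cons(c, c)), cons(b, b))), b), c)), b)  →  f(p(cons(f(cons(cons(b, b), cons(b, b)), b), c)), b)   [R4 at 1.1.1.1.2]
2. f(p(cons(f(cons(cons(b, b), cons(b, b)), b), c)), b)  →  f(p(cons(b, c)), b)   [R2 at 1.1.1]
3. f(p(cons(b, c)), b)  →  b   [R3 at ε]

b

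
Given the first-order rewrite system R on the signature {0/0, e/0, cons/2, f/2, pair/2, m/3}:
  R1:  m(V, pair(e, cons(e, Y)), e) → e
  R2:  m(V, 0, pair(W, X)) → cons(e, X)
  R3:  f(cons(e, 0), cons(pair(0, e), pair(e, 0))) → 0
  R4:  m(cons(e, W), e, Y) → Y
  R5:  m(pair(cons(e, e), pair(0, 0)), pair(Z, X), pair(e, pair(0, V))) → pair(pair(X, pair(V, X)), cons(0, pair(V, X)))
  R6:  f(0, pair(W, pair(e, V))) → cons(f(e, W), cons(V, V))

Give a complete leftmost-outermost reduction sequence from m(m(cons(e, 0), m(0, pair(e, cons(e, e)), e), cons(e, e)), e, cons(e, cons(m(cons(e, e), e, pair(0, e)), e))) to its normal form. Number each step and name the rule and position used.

cons(e, cons(pair(0, e), e))

1. m(m(cons(e, 0), m(0, pair(e, cons(e, e)), e), cons(e, e)), e, cons(e, cons(m(cons(e, e), e, pair(0, e)), e)))  →  m(m(cons(e, 0), e, cons(e, e)), e, cons(e, cons(m(cons(e, e), e, pair(0, e)), e)))   [R1 at 1.2]
2. m(m(cons(e, 0), e, cons(e, e)), e, cons(e, cons(m(cons(e, e), e, pair(0, e)), e)))  →  m(cons(e, e), e, cons(e, cons(m(cons(e, e), e, pair(0, e)), e)))   [R4 at 1]
3. m(cons(e, e), e, cons(e, cons(m(cons(e, e), e, pair(0, e)), e)))  →  cons(e, cons(m(cons(e, e), e, pair(0, e)), e))   [R4 at ε]
4. cons(e, cons(m(cons(e, e), e, pair(0, e)), e))  →  cons(e, cons(pair(0, e), e))   [R4 at 2.1]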